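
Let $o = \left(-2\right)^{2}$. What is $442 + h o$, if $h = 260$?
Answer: $1482$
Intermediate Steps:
$o = 4$
$442 + h o = 442 + 260 \cdot 4 = 442 + 1040 = 1482$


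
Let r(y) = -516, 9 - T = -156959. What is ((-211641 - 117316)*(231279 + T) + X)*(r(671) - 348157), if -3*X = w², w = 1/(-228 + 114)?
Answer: 1736187066981475028869/38988 ≈ 4.4531e+16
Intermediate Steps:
T = 156968 (T = 9 - 1*(-156959) = 9 + 156959 = 156968)
w = -1/114 (w = 1/(-114) = -1/114 ≈ -0.0087719)
X = -1/38988 (X = -(-1/114)²/3 = -⅓*1/12996 = -1/38988 ≈ -2.5649e-5)
((-211641 - 117316)*(231279 + T) + X)*(r(671) - 348157) = ((-211641 - 117316)*(231279 + 156968) - 1/38988)*(-516 - 348157) = (-328957*388247 - 1/38988)*(-348673) = (-127716568379 - 1/38988)*(-348673) = -4979413567960453/38988*(-348673) = 1736187066981475028869/38988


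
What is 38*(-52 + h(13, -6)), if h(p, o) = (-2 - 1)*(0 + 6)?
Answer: -2660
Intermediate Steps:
h(p, o) = -18 (h(p, o) = -3*6 = -18)
38*(-52 + h(13, -6)) = 38*(-52 - 18) = 38*(-70) = -2660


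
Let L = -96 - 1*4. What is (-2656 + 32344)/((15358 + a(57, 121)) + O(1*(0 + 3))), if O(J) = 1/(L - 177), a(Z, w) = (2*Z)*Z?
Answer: 2741192/2018037 ≈ 1.3583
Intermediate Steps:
a(Z, w) = 2*Z**2
L = -100 (L = -96 - 4 = -100)
O(J) = -1/277 (O(J) = 1/(-100 - 177) = 1/(-277) = -1/277)
(-2656 + 32344)/((15358 + a(57, 121)) + O(1*(0 + 3))) = (-2656 + 32344)/((15358 + 2*57**2) - 1/277) = 29688/((15358 + 2*3249) - 1/277) = 29688/((15358 + 6498) - 1/277) = 29688/(21856 - 1/277) = 29688/(6054111/277) = 29688*(277/6054111) = 2741192/2018037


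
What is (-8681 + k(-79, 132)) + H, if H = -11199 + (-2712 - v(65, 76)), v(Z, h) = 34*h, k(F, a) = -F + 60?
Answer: -25037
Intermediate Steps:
k(F, a) = 60 - F
H = -16495 (H = -11199 + (-2712 - 34*76) = -11199 + (-2712 - 1*2584) = -11199 + (-2712 - 2584) = -11199 - 5296 = -16495)
(-8681 + k(-79, 132)) + H = (-8681 + (60 - 1*(-79))) - 16495 = (-8681 + (60 + 79)) - 16495 = (-8681 + 139) - 16495 = -8542 - 16495 = -25037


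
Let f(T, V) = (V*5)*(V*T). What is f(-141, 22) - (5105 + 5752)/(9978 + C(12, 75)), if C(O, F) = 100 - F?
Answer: -487604931/1429 ≈ -3.4122e+5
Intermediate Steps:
f(T, V) = 5*T*V**2 (f(T, V) = (5*V)*(T*V) = 5*T*V**2)
f(-141, 22) - (5105 + 5752)/(9978 + C(12, 75)) = 5*(-141)*22**2 - (5105 + 5752)/(9978 + (100 - 1*75)) = 5*(-141)*484 - 10857/(9978 + (100 - 75)) = -341220 - 10857/(9978 + 25) = -341220 - 10857/10003 = -341220 - 1*1551/1429 = -341220 - 1551/1429 = -487604931/1429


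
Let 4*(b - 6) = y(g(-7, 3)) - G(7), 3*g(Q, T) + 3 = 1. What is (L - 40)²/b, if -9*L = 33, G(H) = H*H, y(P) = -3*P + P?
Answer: -68644/213 ≈ -322.27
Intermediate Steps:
g(Q, T) = -⅔ (g(Q, T) = -1 + (⅓)*1 = -1 + ⅓ = -⅔)
y(P) = -2*P
G(H) = H²
L = -11/3 (L = -⅑*33 = -11/3 ≈ -3.6667)
b = -71/12 (b = 6 + (-2*(-⅔) - 1*7²)/4 = 6 + (4/3 - 1*49)/4 = 6 + (4/3 - 49)/4 = 6 + (¼)*(-143/3) = 6 - 143/12 = -71/12 ≈ -5.9167)
(L - 40)²/b = (-11/3 - 40)²/(-71/12) = (-131/3)²*(-12/71) = (17161/9)*(-12/71) = -68644/213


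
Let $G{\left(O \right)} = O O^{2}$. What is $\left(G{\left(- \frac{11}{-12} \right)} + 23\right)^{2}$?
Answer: $\frac{1687155625}{2985984} \approx 565.03$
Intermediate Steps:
$G{\left(O \right)} = O^{3}$
$\left(G{\left(- \frac{11}{-12} \right)} + 23\right)^{2} = \left(\left(- \frac{11}{-12}\right)^{3} + 23\right)^{2} = \left(\left(\left(-11\right) \left(- \frac{1}{12}\right)\right)^{3} + 23\right)^{2} = \left(\left(\frac{11}{12}\right)^{3} + 23\right)^{2} = \left(\frac{1331}{1728} + 23\right)^{2} = \left(\frac{41075}{1728}\right)^{2} = \frac{1687155625}{2985984}$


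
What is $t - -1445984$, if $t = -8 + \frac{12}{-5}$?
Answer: $\frac{7229868}{5} \approx 1.446 \cdot 10^{6}$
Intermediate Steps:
$t = - \frac{52}{5}$ ($t = -8 + 12 \left(- \frac{1}{5}\right) = -8 - \frac{12}{5} = - \frac{52}{5} \approx -10.4$)
$t - -1445984 = - \frac{52}{5} - -1445984 = - \frac{52}{5} + 1445984 = \frac{7229868}{5}$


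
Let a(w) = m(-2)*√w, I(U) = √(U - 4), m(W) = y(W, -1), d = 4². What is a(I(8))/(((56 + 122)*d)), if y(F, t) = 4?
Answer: √2/712 ≈ 0.0019863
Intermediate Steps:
d = 16
m(W) = 4
I(U) = √(-4 + U)
a(w) = 4*√w
a(I(8))/(((56 + 122)*d)) = (4*√(√(-4 + 8)))/(((56 + 122)*16)) = (4*√(√4))/((178*16)) = (4*√2)/2848 = (4*√2)*(1/2848) = √2/712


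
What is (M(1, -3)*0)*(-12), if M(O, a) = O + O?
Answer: 0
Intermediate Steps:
M(O, a) = 2*O
(M(1, -3)*0)*(-12) = ((2*1)*0)*(-12) = (2*0)*(-12) = 0*(-12) = 0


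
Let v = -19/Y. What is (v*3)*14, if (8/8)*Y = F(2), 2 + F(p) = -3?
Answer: 798/5 ≈ 159.60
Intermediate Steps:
F(p) = -5 (F(p) = -2 - 3 = -5)
Y = -5
v = 19/5 (v = -19/(-5) = -19*(-1/5) = 19/5 ≈ 3.8000)
(v*3)*14 = ((19/5)*3)*14 = (57/5)*14 = 798/5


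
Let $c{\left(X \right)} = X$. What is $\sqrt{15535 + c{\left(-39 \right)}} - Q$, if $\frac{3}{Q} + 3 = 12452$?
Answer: $- \frac{3}{12449} + 2 \sqrt{3874} \approx 124.48$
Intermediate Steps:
$Q = \frac{3}{12449}$ ($Q = \frac{3}{-3 + 12452} = \frac{3}{12449} \approx 0.00024098$)
$\sqrt{15535 + c{\left(-39 \right)}} - Q = \sqrt{15535 - 39} - \frac{3}{12449} = \sqrt{15496} - \frac{3}{12449} = 2 \sqrt{3874} - \frac{3}{12449} = - \frac{3}{12449} + 2 \sqrt{3874}$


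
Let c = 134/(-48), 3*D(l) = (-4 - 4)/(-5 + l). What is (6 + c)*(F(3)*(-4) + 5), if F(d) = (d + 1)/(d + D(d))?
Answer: 1309/312 ≈ 4.1955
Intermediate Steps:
D(l) = -8/(3*(-5 + l)) (D(l) = ((-4 - 4)/(-5 + l))/3 = (-8/(-5 + l))/3 = -8/(3*(-5 + l)))
c = -67/24 (c = 134*(-1/48) = -67/24 ≈ -2.7917)
F(d) = (1 + d)/(d - 8/(-15 + 3*d)) (F(d) = (d + 1)/(d - 8/(-15 + 3*d)) = (1 + d)/(d - 8/(-15 + 3*d)))
(6 + c)*(F(3)*(-4) + 5) = (6 - 67/24)*((3*(1 + 3)*(-5 + 3)/(-8 + 3*3*(-5 + 3)))*(-4) + 5) = 77*((3*4*(-2)/(-8 + 3*3*(-2)))*(-4) + 5)/24 = 77*((3*4*(-2)/(-8 - 18))*(-4) + 5)/24 = 77*((3*4*(-2)/(-26))*(-4) + 5)/24 = 77*((3*(-1/26)*4*(-2))*(-4) + 5)/24 = 77*((12/13)*(-4) + 5)/24 = 77*(-48/13 + 5)/24 = (77/24)*(17/13) = 1309/312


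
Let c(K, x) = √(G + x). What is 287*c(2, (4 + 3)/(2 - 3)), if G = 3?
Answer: 574*I ≈ 574.0*I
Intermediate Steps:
c(K, x) = √(3 + x)
287*c(2, (4 + 3)/(2 - 3)) = 287*√(3 + (4 + 3)/(2 - 3)) = 287*√(3 + 7/(-1)) = 287*√(3 + 7*(-1)) = 287*√(3 - 7) = 287*√(-4) = 287*(2*I) = 574*I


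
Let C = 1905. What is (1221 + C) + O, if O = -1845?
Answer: 1281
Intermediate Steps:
(1221 + C) + O = (1221 + 1905) - 1845 = 3126 - 1845 = 1281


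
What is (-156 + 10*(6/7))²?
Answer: 1065024/49 ≈ 21735.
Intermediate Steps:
(-156 + 10*(6/7))² = (-156 + 60/7)² = (-1032/7)² = 1065024/49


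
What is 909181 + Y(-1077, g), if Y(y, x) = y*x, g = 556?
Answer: 310369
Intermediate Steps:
Y(y, x) = x*y
909181 + Y(-1077, g) = 909181 + 556*(-1077) = 909181 - 598812 = 310369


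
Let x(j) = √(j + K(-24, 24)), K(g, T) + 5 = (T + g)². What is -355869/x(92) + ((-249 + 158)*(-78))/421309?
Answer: 1014/60187 - 118623*√87/29 ≈ -38153.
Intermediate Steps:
K(g, T) = -5 + (T + g)²
x(j) = √(-5 + j) (x(j) = √(j + (-5 + (24 - 24)²)) = √(j + (-5 + 0²)) = √(j + (-5 + 0)) = √(j - 5) = √(-5 + j))
-355869/x(92) + ((-249 + 158)*(-78))/421309 = -355869/√(-5 + 92) + ((-249 + 158)*(-78))/421309 = -355869*√87/87 - 91*(-78)*(1/421309) = -118623*√87/29 + 7098*(1/421309) = -118623*√87/29 + 1014/60187 = 1014/60187 - 118623*√87/29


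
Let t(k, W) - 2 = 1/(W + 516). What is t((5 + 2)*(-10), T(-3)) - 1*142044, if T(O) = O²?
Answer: -74572049/525 ≈ -1.4204e+5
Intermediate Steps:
t(k, W) = 2 + 1/(516 + W) (t(k, W) = 2 + 1/(W + 516) = 2 + 1/(516 + W))
t((5 + 2)*(-10), T(-3)) - 1*142044 = (1033 + 2*(-3)²)/(516 + (-3)²) - 1*142044 = (1033 + 2*9)/(516 + 9) - 142044 = (1033 + 18)/525 - 142044 = (1/525)*1051 - 142044 = 1051/525 - 142044 = -74572049/525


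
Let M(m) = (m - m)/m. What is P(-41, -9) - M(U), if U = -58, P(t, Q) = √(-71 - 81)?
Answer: 2*I*√38 ≈ 12.329*I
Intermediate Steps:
P(t, Q) = 2*I*√38 (P(t, Q) = √(-152) = 2*I*√38)
M(m) = 0 (M(m) = 0/m = 0)
P(-41, -9) - M(U) = 2*I*√38 - 1*0 = 2*I*√38 + 0 = 2*I*√38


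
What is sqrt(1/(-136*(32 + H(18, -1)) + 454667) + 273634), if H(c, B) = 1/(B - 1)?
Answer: 3*sqrt(6167249642149801)/450383 ≈ 523.10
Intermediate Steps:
H(c, B) = 1/(-1 + B)
sqrt(1/(-136*(32 + H(18, -1)) + 454667) + 273634) = sqrt(1/(-136*(32 + 1/(-1 - 1)) + 454667) + 273634) = sqrt(1/(-136*(32 + 1/(-2)) + 454667) + 273634) = sqrt(1/(-136*(32 - 1/2) + 454667) + 273634) = sqrt(1/(-136*63/2 + 454667) + 273634) = sqrt(1/(-4284 + 454667) + 273634) = sqrt(1/450383 + 273634) = sqrt(123240101823/450383) = 3*sqrt(6167249642149801)/450383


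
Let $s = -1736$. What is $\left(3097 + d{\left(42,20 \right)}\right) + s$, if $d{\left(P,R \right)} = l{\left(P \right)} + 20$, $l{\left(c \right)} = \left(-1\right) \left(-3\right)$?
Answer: $1384$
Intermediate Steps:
$l{\left(c \right)} = 3$
$d{\left(P,R \right)} = 23$ ($d{\left(P,R \right)} = 3 + 20 = 23$)
$\left(3097 + d{\left(42,20 \right)}\right) + s = \left(3097 + 23\right) - 1736 = 3120 - 1736 = 1384$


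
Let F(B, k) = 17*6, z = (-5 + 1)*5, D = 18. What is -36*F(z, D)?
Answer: -3672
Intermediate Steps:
z = -20 (z = -4*5 = -20)
F(B, k) = 102
-36*F(z, D) = -36*102 = -3672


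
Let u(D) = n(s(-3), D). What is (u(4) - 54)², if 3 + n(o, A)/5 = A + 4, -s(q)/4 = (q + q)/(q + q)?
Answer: 841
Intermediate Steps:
s(q) = -4 (s(q) = -4*(q + q)/(q + q) = -4*2*q/(2*q) = -4*2*q*1/(2*q) = -4*1 = -4)
n(o, A) = 5 + 5*A (n(o, A) = -15 + 5*(A + 4) = -15 + 5*(4 + A) = -15 + (20 + 5*A) = 5 + 5*A)
u(D) = 5 + 5*D
(u(4) - 54)² = ((5 + 5*4) - 54)² = ((5 + 20) - 54)² = (25 - 54)² = (-29)² = 841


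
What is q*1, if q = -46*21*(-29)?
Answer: 28014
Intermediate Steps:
q = 28014 (q = -966*(-29) = 28014)
q*1 = 28014*1 = 28014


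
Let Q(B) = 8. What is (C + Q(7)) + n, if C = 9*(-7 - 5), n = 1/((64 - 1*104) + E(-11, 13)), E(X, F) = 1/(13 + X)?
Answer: -7902/79 ≈ -100.03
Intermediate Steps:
n = -2/79 (n = 1/((64 - 1*104) + 1/(13 - 11)) = 1/((64 - 104) + 1/2) = 1/(-40 + ½) = 1/(-79/2) = -2/79 ≈ -0.025316)
C = -108 (C = 9*(-12) = -108)
(C + Q(7)) + n = (-108 + 8) - 2/79 = -100 - 2/79 = -7902/79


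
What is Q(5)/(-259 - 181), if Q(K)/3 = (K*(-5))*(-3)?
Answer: -45/88 ≈ -0.51136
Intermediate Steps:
Q(K) = 45*K (Q(K) = 3*((K*(-5))*(-3)) = 3*(-5*K*(-3)) = 3*(15*K) = 45*K)
Q(5)/(-259 - 181) = (45*5)/(-259 - 181) = 225/(-440) = -1/440*225 = -45/88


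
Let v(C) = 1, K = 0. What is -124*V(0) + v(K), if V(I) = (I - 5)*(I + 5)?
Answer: 3101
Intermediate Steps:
V(I) = (-5 + I)*(5 + I)
-124*V(0) + v(K) = -124*(-25 + 0²) + 1 = -124*(-25 + 0) + 1 = -124*(-25) + 1 = 3100 + 1 = 3101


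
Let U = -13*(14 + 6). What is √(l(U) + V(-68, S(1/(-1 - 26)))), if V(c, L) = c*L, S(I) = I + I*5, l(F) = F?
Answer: 2*I*√551/3 ≈ 15.649*I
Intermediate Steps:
U = -260 (U = -13*20 = -260)
S(I) = 6*I (S(I) = I + 5*I = 6*I)
V(c, L) = L*c
√(l(U) + V(-68, S(1/(-1 - 26)))) = √(-260 + (6/(-1 - 26))*(-68)) = √(-260 + (6/(-27))*(-68)) = √(-260 + (6*(-1/27))*(-68)) = √(-260 - 2/9*(-68)) = √(-260 + 136/9) = √(-2204/9) = 2*I*√551/3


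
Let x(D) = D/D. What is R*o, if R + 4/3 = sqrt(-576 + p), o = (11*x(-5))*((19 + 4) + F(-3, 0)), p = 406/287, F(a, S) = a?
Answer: -880/3 + 220*I*sqrt(965878)/41 ≈ -293.33 + 5273.5*I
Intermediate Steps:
x(D) = 1
p = 58/41 (p = 406*(1/287) = 58/41 ≈ 1.4146)
o = 220 (o = (11*1)*((19 + 4) - 3) = 11*(23 - 3) = 11*20 = 220)
R = -4/3 + I*sqrt(965878)/41 (R = -4/3 + sqrt(-576 + 58/41) = -4/3 + sqrt(-23558/41) = -4/3 + I*sqrt(965878)/41 ≈ -1.3333 + 23.971*I)
R*o = (-4/3 + I*sqrt(965878)/41)*220 = -880/3 + 220*I*sqrt(965878)/41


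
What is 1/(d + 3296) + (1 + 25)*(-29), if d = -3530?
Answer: -176437/234 ≈ -754.00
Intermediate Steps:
1/(d + 3296) + (1 + 25)*(-29) = 1/(-3530 + 3296) + (1 + 25)*(-29) = 1/(-234) + 26*(-29) = -1/234 - 754 = -176437/234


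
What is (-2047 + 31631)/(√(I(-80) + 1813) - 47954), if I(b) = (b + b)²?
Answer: -1418671136/2299558703 - 29584*√27413/2299558703 ≈ -0.61906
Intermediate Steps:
I(b) = 4*b² (I(b) = (2*b)² = 4*b²)
(-2047 + 31631)/(√(I(-80) + 1813) - 47954) = (-2047 + 31631)/(√(4*(-80)² + 1813) - 47954) = 29584/(√(4*6400 + 1813) - 47954) = 29584/(√(25600 + 1813) - 47954) = 29584/(√27413 - 47954) = 29584/(-47954 + √27413)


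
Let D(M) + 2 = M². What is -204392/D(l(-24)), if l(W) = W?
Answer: -102196/287 ≈ -356.08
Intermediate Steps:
D(M) = -2 + M²
-204392/D(l(-24)) = -204392/(-2 + (-24)²) = -204392/(-2 + 576) = -204392/574 = -204392*1/574 = -102196/287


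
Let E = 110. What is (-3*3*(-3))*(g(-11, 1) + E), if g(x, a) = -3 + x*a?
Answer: 2592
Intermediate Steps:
g(x, a) = -3 + a*x
(-3*3*(-3))*(g(-11, 1) + E) = (-3*3*(-3))*((-3 + 1*(-11)) + 110) = (-9*(-3))*((-3 - 11) + 110) = 27*(-14 + 110) = 27*96 = 2592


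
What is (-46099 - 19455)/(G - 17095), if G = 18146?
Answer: -65554/1051 ≈ -62.373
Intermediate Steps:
(-46099 - 19455)/(G - 17095) = (-46099 - 19455)/(18146 - 17095) = -65554/1051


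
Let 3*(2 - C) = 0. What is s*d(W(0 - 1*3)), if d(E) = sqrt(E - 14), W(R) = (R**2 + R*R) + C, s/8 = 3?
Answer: 24*sqrt(6) ≈ 58.788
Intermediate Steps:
C = 2 (C = 2 - 1/3*0 = 2 + 0 = 2)
s = 24 (s = 8*3 = 24)
W(R) = 2 + 2*R**2 (W(R) = (R**2 + R*R) + 2 = (R**2 + R**2) + 2 = 2*R**2 + 2 = 2 + 2*R**2)
d(E) = sqrt(-14 + E)
s*d(W(0 - 1*3)) = 24*sqrt(-14 + (2 + 2*(0 - 1*3)**2)) = 24*sqrt(-14 + (2 + 2*(0 - 3)**2)) = 24*sqrt(-14 + (2 + 2*(-3)**2)) = 24*sqrt(-14 + (2 + 2*9)) = 24*sqrt(-14 + (2 + 18)) = 24*sqrt(-14 + 20) = 24*sqrt(6)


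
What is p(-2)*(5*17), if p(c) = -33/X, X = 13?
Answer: -2805/13 ≈ -215.77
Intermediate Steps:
p(c) = -33/13
p(-2)*(5*17) = -165*17/13 = -33/13*85 = -2805/13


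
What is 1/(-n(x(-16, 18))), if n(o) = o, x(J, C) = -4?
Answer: ¼ ≈ 0.25000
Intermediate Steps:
1/(-n(x(-16, 18))) = 1/(-1*(-4)) = 1/4 = ¼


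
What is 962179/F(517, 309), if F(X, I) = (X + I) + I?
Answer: 962179/1135 ≈ 847.73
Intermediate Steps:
F(X, I) = X + 2*I (F(X, I) = (I + X) + I = X + 2*I)
962179/F(517, 309) = 962179/(517 + 2*309) = 962179/(517 + 618) = 962179/1135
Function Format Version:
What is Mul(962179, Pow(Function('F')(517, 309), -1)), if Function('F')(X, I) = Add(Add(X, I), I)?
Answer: Rational(962179, 1135) ≈ 847.73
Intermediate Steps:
Function('F')(X, I) = Add(X, Mul(2, I)) (Function('F')(X, I) = Add(Add(I, X), I) = Add(X, Mul(2, I)))
Mul(962179, Pow(Function('F')(517, 309), -1)) = Mul(962179, Pow(Add(517, Mul(2, 309)), -1)) = Mul(962179, Pow(Add(517, 618), -1)) = Mul(962179, Pow(1135, -1)) = Mul(962179, Rational(1, 1135)) = Rational(962179, 1135)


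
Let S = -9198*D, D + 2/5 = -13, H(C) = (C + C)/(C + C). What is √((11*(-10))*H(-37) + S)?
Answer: 2*√769645/5 ≈ 350.92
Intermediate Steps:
H(C) = 1 (H(C) = (2*C)/((2*C)) = (2*C)*(1/(2*C)) = 1)
D = -67/5 (D = -⅖ - 13 = -67/5 ≈ -13.400)
S = 616266/5 (S = -9198*(-67/5) = 616266/5 ≈ 1.2325e+5)
√((11*(-10))*H(-37) + S) = √((11*(-10))*1 + 616266/5) = √(-110*1 + 616266/5) = √(-110 + 616266/5) = √(615716/5) = 2*√769645/5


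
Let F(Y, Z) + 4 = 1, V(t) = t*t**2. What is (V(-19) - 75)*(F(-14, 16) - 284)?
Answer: 1990058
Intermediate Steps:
V(t) = t**3
F(Y, Z) = -3 (F(Y, Z) = -4 + 1 = -3)
(V(-19) - 75)*(F(-14, 16) - 284) = ((-19)**3 - 75)*(-3 - 284) = (-6859 - 75)*(-287) = -6934*(-287) = 1990058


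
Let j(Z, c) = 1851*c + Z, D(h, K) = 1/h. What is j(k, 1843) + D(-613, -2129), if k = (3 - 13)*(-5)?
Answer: 2091214558/613 ≈ 3.4114e+6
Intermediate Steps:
k = 50 (k = -10*(-5) = 50)
j(Z, c) = Z + 1851*c
j(k, 1843) + D(-613, -2129) = (50 + 1851*1843) + 1/(-613) = (50 + 3411393) - 1/613 = 3411443 - 1/613 = 2091214558/613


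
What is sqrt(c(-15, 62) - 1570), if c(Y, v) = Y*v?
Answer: 50*I ≈ 50.0*I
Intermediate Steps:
sqrt(c(-15, 62) - 1570) = sqrt(-15*62 - 1570) = sqrt(-930 - 1570) = sqrt(-2500) = 50*I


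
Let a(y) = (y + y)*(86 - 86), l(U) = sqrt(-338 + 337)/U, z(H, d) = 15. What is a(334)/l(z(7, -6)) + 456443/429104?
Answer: 35111/33008 ≈ 1.0637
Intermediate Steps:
l(U) = I/U (l(U) = sqrt(-1)/U = I/U)
a(y) = 0 (a(y) = (2*y)*0 = 0)
a(334)/l(z(7, -6)) + 456443/429104 = 0/((I/15)) + 456443/429104 = 0/((I*(1/15))) + 456443*(1/429104) = 0/((I/15)) + 35111/33008 = 0*(-15*I) + 35111/33008 = 0 + 35111/33008 = 35111/33008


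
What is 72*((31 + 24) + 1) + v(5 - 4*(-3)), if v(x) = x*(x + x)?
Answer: 4610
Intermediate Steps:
v(x) = 2*x² (v(x) = x*(2*x) = 2*x²)
72*((31 + 24) + 1) + v(5 - 4*(-3)) = 72*((31 + 24) + 1) + 2*(5 - 4*(-3))² = 72*(55 + 1) + 2*(5 + 12)² = 72*56 + 2*17² = 4032 + 2*289 = 4032 + 578 = 4610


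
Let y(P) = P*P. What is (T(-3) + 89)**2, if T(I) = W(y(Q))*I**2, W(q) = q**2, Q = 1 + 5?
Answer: 138133009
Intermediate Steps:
Q = 6
y(P) = P**2
T(I) = 1296*I**2 (T(I) = (6**2)**2*I**2 = 36**2*I**2 = 1296*I**2)
(T(-3) + 89)**2 = (1296*(-3)**2 + 89)**2 = (1296*9 + 89)**2 = (11664 + 89)**2 = 11753**2 = 138133009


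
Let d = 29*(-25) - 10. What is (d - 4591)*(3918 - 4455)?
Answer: 2860062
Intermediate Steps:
d = -735 (d = -725 - 10 = -735)
(d - 4591)*(3918 - 4455) = (-735 - 4591)*(3918 - 4455) = -5326*(-537) = 2860062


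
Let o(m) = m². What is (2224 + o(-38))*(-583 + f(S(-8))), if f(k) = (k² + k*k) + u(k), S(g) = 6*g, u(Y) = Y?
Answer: 14587636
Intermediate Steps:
f(k) = k + 2*k² (f(k) = (k² + k*k) + k = (k² + k²) + k = 2*k² + k = k + 2*k²)
(2224 + o(-38))*(-583 + f(S(-8))) = (2224 + (-38)²)*(-583 + (6*(-8))*(1 + 2*(6*(-8)))) = (2224 + 1444)*(-583 - 48*(1 + 2*(-48))) = 3668*(-583 - 48*(1 - 96)) = 3668*(-583 - 48*(-95)) = 3668*(-583 + 4560) = 3668*3977 = 14587636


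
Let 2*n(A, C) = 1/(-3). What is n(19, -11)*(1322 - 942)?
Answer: -190/3 ≈ -63.333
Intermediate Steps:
n(A, C) = -1/6 (n(A, C) = (1/2)/(-3) = (1/2)*(-1/3) = -1/6)
n(19, -11)*(1322 - 942) = -(1322 - 942)/6 = -1/6*380 = -190/3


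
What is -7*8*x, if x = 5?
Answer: -280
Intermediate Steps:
-7*8*x = -7*8*5 = -280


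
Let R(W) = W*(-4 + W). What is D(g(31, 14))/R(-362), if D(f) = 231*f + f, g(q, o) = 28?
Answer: 1624/33123 ≈ 0.049029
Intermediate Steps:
D(f) = 232*f
D(g(31, 14))/R(-362) = (232*28)/((-362*(-4 - 362))) = 6496/((-362*(-366))) = 6496/132492 = 6496*(1/132492) = 1624/33123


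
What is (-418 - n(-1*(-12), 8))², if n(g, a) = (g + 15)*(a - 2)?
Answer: 336400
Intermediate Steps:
n(g, a) = (-2 + a)*(15 + g) (n(g, a) = (15 + g)*(-2 + a) = (-2 + a)*(15 + g))
(-418 - n(-1*(-12), 8))² = (-418 - (-30 - (-2)*(-12) + 15*8 + 8*(-1*(-12))))² = (-418 - (-30 - 2*12 + 120 + 8*12))² = (-418 - (-30 - 24 + 120 + 96))² = (-418 - 1*162)² = (-418 - 162)² = (-580)² = 336400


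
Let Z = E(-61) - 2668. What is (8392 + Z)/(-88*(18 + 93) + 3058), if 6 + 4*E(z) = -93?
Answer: -22797/26840 ≈ -0.84937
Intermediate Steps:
E(z) = -99/4 (E(z) = -3/2 + (¼)*(-93) = -3/2 - 93/4 = -99/4)
Z = -10771/4 (Z = -99/4 - 2668 = -10771/4 ≈ -2692.8)
(8392 + Z)/(-88*(18 + 93) + 3058) = (8392 - 10771/4)/(-88*(18 + 93) + 3058) = 22797/(4*(-88*111 + 3058)) = 22797/(4*(-9768 + 3058)) = (22797/4)/(-6710) = (22797/4)*(-1/6710) = -22797/26840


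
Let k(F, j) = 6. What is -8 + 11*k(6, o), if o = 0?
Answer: 58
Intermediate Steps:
-8 + 11*k(6, o) = -8 + 11*6 = -8 + 66 = 58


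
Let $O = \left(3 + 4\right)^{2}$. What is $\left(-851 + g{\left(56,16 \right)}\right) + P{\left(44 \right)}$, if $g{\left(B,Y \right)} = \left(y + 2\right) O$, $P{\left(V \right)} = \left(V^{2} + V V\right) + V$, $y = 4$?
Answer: $3359$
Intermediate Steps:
$O = 49$ ($O = 7^{2} = 49$)
$P{\left(V \right)} = V + 2 V^{2}$ ($P{\left(V \right)} = \left(V^{2} + V^{2}\right) + V = 2 V^{2} + V = V + 2 V^{2}$)
$g{\left(B,Y \right)} = 294$ ($g{\left(B,Y \right)} = \left(4 + 2\right) 49 = 6 \cdot 49 = 294$)
$\left(-851 + g{\left(56,16 \right)}\right) + P{\left(44 \right)} = \left(-851 + 294\right) + 44 \left(1 + 2 \cdot 44\right) = -557 + 44 \left(1 + 88\right) = -557 + 44 \cdot 89 = -557 + 3916 = 3359$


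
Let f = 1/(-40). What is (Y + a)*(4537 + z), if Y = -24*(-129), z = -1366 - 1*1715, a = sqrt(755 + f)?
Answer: 4507776 + 364*sqrt(301990)/5 ≈ 4.5478e+6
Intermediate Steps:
f = -1/40 ≈ -0.025000
a = sqrt(301990)/20 (a = sqrt(755 - 1/40) = sqrt(30199/40) = sqrt(301990)/20 ≈ 27.477)
z = -3081 (z = -1366 - 1715 = -3081)
Y = 3096
(Y + a)*(4537 + z) = (3096 + sqrt(301990)/20)*(4537 - 3081) = (3096 + sqrt(301990)/20)*1456 = 4507776 + 364*sqrt(301990)/5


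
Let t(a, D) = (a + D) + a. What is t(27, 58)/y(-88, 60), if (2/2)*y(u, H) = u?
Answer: -14/11 ≈ -1.2727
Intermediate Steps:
y(u, H) = u
t(a, D) = D + 2*a (t(a, D) = (D + a) + a = D + 2*a)
t(27, 58)/y(-88, 60) = (58 + 2*27)/(-88) = (58 + 54)*(-1/88) = 112*(-1/88) = -14/11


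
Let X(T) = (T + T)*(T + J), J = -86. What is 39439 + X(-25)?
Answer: 44989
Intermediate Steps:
X(T) = 2*T*(-86 + T) (X(T) = (T + T)*(T - 86) = (2*T)*(-86 + T) = 2*T*(-86 + T))
39439 + X(-25) = 39439 + 2*(-25)*(-86 - 25) = 39439 + 2*(-25)*(-111) = 39439 + 5550 = 44989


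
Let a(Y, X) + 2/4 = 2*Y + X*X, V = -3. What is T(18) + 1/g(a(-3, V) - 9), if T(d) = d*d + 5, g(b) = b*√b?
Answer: 329 + 2*I*√26/169 ≈ 329.0 + 0.060343*I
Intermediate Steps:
a(Y, X) = -½ + X² + 2*Y (a(Y, X) = -½ + (2*Y + X*X) = -½ + (2*Y + X²) = -½ + (X² + 2*Y) = -½ + X² + 2*Y)
g(b) = b^(3/2)
T(d) = 5 + d² (T(d) = d² + 5 = 5 + d²)
T(18) + 1/g(a(-3, V) - 9) = (5 + 18²) + 1/(((-½ + (-3)² + 2*(-3)) - 9)^(3/2)) = (5 + 324) + 1/(((-½ + 9 - 6) - 9)^(3/2)) = 329 + 1/((5/2 - 9)^(3/2)) = 329 + 1/((-13/2)^(3/2)) = 329 + 1/(-13*I*√26/4) = 329 + 2*I*√26/169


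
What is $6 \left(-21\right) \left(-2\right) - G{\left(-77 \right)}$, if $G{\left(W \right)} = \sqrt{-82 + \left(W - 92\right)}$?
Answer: $252 - i \sqrt{251} \approx 252.0 - 15.843 i$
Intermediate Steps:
$G{\left(W \right)} = \sqrt{-174 + W}$ ($G{\left(W \right)} = \sqrt{-82 + \left(-92 + W\right)} = \sqrt{-174 + W}$)
$6 \left(-21\right) \left(-2\right) - G{\left(-77 \right)} = 6 \left(-21\right) \left(-2\right) - \sqrt{-174 - 77} = \left(-126\right) \left(-2\right) - \sqrt{-251} = 252 - i \sqrt{251}$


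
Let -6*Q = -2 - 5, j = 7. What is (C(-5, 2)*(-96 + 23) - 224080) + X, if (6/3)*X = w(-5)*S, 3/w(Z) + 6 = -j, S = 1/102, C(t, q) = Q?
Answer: -594486025/2652 ≈ -2.2417e+5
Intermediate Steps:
Q = 7/6 (Q = -(-2 - 5)/6 = -⅙*(-7) = 7/6 ≈ 1.1667)
C(t, q) = 7/6
S = 1/102 ≈ 0.0098039
w(Z) = -3/13 (w(Z) = 3/(-6 - 1*7) = 3/(-6 - 7) = 3/(-13) = 3*(-1/13) = -3/13)
X = -1/884 (X = (-3/13*1/102)/2 = (½)*(-1/442) = -1/884 ≈ -0.0011312)
(C(-5, 2)*(-96 + 23) - 224080) + X = (7*(-96 + 23)/6 - 224080) - 1/884 = ((7/6)*(-73) - 224080) - 1/884 = (-511/6 - 224080) - 1/884 = -1344991/6 - 1/884 = -594486025/2652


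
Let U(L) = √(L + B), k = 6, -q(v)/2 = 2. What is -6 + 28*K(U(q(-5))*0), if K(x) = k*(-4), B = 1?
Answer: -678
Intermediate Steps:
q(v) = -4 (q(v) = -2*2 = -4)
U(L) = √(1 + L) (U(L) = √(L + 1) = √(1 + L))
K(x) = -24 (K(x) = 6*(-4) = -24)
-6 + 28*K(U(q(-5))*0) = -6 + 28*(-24) = -6 - 672 = -678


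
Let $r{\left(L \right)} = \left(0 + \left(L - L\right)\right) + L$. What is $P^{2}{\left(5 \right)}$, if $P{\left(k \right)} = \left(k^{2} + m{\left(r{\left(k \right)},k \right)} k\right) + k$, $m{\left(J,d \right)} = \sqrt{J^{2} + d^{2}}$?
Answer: $2150 + 1500 \sqrt{2} \approx 4271.3$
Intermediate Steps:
$r{\left(L \right)} = L$ ($r{\left(L \right)} = \left(0 + 0\right) + L = 0 + L = L$)
$P{\left(k \right)} = k + k^{2} + k \sqrt{2} \sqrt{k^{2}}$ ($P{\left(k \right)} = \left(k^{2} + \sqrt{k^{2} + k^{2}} k\right) + k = \left(k^{2} + \sqrt{2 k^{2}} k\right) + k = \left(k^{2} + \sqrt{2} \sqrt{k^{2}} k\right) + k = \left(k^{2} + k \sqrt{2} \sqrt{k^{2}}\right) + k = k + k^{2} + k \sqrt{2} \sqrt{k^{2}}$)
$P^{2}{\left(5 \right)} = \left(5 \left(1 + 5 + \sqrt{2} \sqrt{5^{2}}\right)\right)^{2} = \left(5 \left(1 + 5 + \sqrt{2} \sqrt{25}\right)\right)^{2} = \left(5 \left(1 + 5 + \sqrt{2} \cdot 5\right)\right)^{2} = \left(5 \left(1 + 5 + 5 \sqrt{2}\right)\right)^{2} = \left(5 \left(6 + 5 \sqrt{2}\right)\right)^{2} = \left(30 + 25 \sqrt{2}\right)^{2}$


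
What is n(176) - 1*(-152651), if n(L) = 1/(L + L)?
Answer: 53733153/352 ≈ 1.5265e+5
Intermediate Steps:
n(L) = 1/(2*L)
n(176) - 1*(-152651) = (½)/176 - 1*(-152651) = (½)*(1/176) + 152651 = 1/352 + 152651 = 53733153/352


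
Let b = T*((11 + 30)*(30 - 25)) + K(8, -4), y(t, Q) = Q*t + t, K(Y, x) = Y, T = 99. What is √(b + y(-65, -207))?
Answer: √33693 ≈ 183.56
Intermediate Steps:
y(t, Q) = t + Q*t
b = 20303 (b = 99*((11 + 30)*(30 - 25)) + 8 = 99*(41*5) + 8 = 99*205 + 8 = 20295 + 8 = 20303)
√(b + y(-65, -207)) = √(20303 - 65*(1 - 207)) = √(20303 - 65*(-206)) = √(20303 + 13390) = √33693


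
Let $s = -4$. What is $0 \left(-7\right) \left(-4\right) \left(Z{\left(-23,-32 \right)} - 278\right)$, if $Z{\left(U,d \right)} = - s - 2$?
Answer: $0$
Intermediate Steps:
$Z{\left(U,d \right)} = 2$ ($Z{\left(U,d \right)} = \left(-1\right) \left(-4\right) - 2 = 4 - 2 = 2$)
$0 \left(-7\right) \left(-4\right) \left(Z{\left(-23,-32 \right)} - 278\right) = 0 \left(-7\right) \left(-4\right) \left(2 - 278\right) = 0 \left(-4\right) \left(-276\right) = 0 \left(-276\right) = 0$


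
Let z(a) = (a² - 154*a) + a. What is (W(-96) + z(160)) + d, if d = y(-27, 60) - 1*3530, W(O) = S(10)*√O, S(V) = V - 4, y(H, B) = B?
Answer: -2350 + 24*I*√6 ≈ -2350.0 + 58.788*I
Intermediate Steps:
S(V) = -4 + V
W(O) = 6*√O (W(O) = (-4 + 10)*√O = 6*√O)
d = -3470 (d = 60 - 1*3530 = 60 - 3530 = -3470)
z(a) = a² - 153*a
(W(-96) + z(160)) + d = (6*√(-96) + 160*(-153 + 160)) - 3470 = (6*(4*I*√6) + 160*7) - 3470 = (24*I*√6 + 1120) - 3470 = (1120 + 24*I*√6) - 3470 = -2350 + 24*I*√6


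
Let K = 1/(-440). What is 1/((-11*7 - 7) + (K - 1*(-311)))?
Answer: 440/99879 ≈ 0.0044053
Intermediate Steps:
K = -1/440 ≈ -0.0022727
1/((-11*7 - 7) + (K - 1*(-311))) = 1/((-11*7 - 7) + (-1/440 - 1*(-311))) = 1/((-77 - 7) + (-1/440 + 311)) = 1/(-84 + 136839/440) = 1/(99879/440) = 440/99879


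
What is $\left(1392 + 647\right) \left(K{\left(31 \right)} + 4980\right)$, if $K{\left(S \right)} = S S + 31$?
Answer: $12176908$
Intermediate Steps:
$K{\left(S \right)} = 31 + S^{2}$ ($K{\left(S \right)} = S^{2} + 31 = 31 + S^{2}$)
$\left(1392 + 647\right) \left(K{\left(31 \right)} + 4980\right) = \left(1392 + 647\right) \left(\left(31 + 31^{2}\right) + 4980\right) = 2039 \left(\left(31 + 961\right) + 4980\right) = 2039 \left(992 + 4980\right) = 2039 \cdot 5972 = 12176908$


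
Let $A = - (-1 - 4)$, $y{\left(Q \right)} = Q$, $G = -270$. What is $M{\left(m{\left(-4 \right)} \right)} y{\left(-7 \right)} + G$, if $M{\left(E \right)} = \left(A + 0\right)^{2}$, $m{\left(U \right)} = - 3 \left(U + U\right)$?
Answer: $-445$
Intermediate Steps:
$A = 5$ ($A = \left(-1\right) \left(-5\right) = 5$)
$m{\left(U \right)} = - 6 U$ ($m{\left(U \right)} = - 3 \cdot 2 U = - 6 U$)
$M{\left(E \right)} = 25$ ($M{\left(E \right)} = \left(5 + 0\right)^{2} = 5^{2} = 25$)
$M{\left(m{\left(-4 \right)} \right)} y{\left(-7 \right)} + G = 25 \left(-7\right) - 270 = -175 - 270 = -445$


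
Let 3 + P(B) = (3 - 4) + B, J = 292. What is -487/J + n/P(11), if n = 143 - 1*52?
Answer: 3309/292 ≈ 11.332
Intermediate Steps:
P(B) = -4 + B (P(B) = -3 + ((3 - 4) + B) = -3 + (-1 + B) = -4 + B)
n = 91 (n = 143 - 52 = 91)
-487/J + n/P(11) = -487/292 + 91/(-4 + 11) = -487*1/292 + 91/7 = -487/292 + 91*(⅐) = -487/292 + 13 = 3309/292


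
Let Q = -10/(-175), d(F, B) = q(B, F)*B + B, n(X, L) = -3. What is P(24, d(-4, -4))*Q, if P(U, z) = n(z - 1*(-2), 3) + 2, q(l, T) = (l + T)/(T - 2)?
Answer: -2/35 ≈ -0.057143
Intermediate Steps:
q(l, T) = (T + l)/(-2 + T)
d(F, B) = B + B*(B + F)/(-2 + F) (d(F, B) = ((F + B)/(-2 + F))*B + B = ((B + F)/(-2 + F))*B + B = B*(B + F)/(-2 + F) + B = B + B*(B + F)/(-2 + F))
P(U, z) = -1 (P(U, z) = -3 + 2 = -1)
Q = 2/35 (Q = -10*(-1/175) = 2/35 ≈ 0.057143)
P(24, d(-4, -4))*Q = -1*2/35 = -2/35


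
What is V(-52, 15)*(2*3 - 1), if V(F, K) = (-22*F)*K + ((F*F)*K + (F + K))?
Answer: 288415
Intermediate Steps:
V(F, K) = F + K + K*F**2 - 22*F*K (V(F, K) = -22*F*K + (F**2*K + (F + K)) = -22*F*K + (K*F**2 + (F + K)) = -22*F*K + (F + K + K*F**2) = F + K + K*F**2 - 22*F*K)
V(-52, 15)*(2*3 - 1) = (-52 + 15 + 15*(-52)**2 - 22*(-52)*15)*(2*3 - 1) = (-52 + 15 + 15*2704 + 17160)*(6 - 1) = (-52 + 15 + 40560 + 17160)*5 = 57683*5 = 288415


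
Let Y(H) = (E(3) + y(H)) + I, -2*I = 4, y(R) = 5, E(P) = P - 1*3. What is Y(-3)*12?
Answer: 36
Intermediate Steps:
E(P) = -3 + P (E(P) = P - 3 = -3 + P)
I = -2 (I = -½*4 = -2)
Y(H) = 3 (Y(H) = ((-3 + 3) + 5) - 2 = (0 + 5) - 2 = 5 - 2 = 3)
Y(-3)*12 = 3*12 = 36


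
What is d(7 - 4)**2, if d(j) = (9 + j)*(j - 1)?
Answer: 576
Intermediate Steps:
d(j) = (-1 + j)*(9 + j) (d(j) = (9 + j)*(-1 + j) = (-1 + j)*(9 + j))
d(7 - 4)**2 = (-9 + (7 - 4)**2 + 8*(7 - 4))**2 = (-9 + 3**2 + 8*3)**2 = (-9 + 9 + 24)**2 = 24**2 = 576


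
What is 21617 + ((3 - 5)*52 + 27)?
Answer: 21540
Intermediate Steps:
21617 + ((3 - 5)*52 + 27) = 21617 + (-2*52 + 27) = 21617 + (-104 + 27) = 21617 - 77 = 21540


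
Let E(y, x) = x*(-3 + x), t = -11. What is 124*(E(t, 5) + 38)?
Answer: 5952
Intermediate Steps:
124*(E(t, 5) + 38) = 124*(5*(-3 + 5) + 38) = 124*(5*2 + 38) = 124*(10 + 38) = 124*48 = 5952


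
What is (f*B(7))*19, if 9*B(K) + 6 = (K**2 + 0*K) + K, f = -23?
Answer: -21850/9 ≈ -2427.8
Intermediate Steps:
B(K) = -2/3 + K/9 + K**2/9 (B(K) = -2/3 + ((K**2 + 0*K) + K)/9 = -2/3 + ((K**2 + 0) + K)/9 = -2/3 + (K**2 + K)/9 = -2/3 + (K + K**2)/9 = -2/3 + (K/9 + K**2/9) = -2/3 + K/9 + K**2/9)
(f*B(7))*19 = -23*(-2/3 + (1/9)*7 + (1/9)*7**2)*19 = -23*(-2/3 + 7/9 + (1/9)*49)*19 = -23*(-2/3 + 7/9 + 49/9)*19 = -23*50/9*19 = -1150/9*19 = -21850/9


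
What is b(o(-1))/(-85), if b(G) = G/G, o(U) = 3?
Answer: -1/85 ≈ -0.011765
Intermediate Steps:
b(G) = 1
b(o(-1))/(-85) = 1/(-85) = 1*(-1/85) = -1/85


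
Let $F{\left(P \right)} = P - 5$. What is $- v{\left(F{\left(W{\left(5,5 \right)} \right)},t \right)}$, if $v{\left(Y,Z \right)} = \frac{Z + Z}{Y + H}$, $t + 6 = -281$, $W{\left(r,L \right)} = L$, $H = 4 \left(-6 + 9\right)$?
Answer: $\frac{287}{6} \approx 47.833$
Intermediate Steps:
$H = 12$ ($H = 4 \cdot 3 = 12$)
$t = -287$ ($t = -6 - 281 = -287$)
$F{\left(P \right)} = -5 + P$
$v{\left(Y,Z \right)} = \frac{2 Z}{12 + Y}$ ($v{\left(Y,Z \right)} = \frac{Z + Z}{Y + 12} = \frac{2 Z}{12 + Y}$)
$- v{\left(F{\left(W{\left(5,5 \right)} \right)},t \right)} = - \frac{2 \left(-287\right)}{12 + \left(-5 + 5\right)} = - \frac{2 \left(-287\right)}{12 + 0} = - \frac{2 \left(-287\right)}{12} = \left(-1\right) \left(- \frac{287}{6}\right) = \frac{287}{6}$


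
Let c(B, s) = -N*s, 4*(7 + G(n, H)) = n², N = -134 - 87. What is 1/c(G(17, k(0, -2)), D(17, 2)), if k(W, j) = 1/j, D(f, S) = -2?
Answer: -1/442 ≈ -0.0022624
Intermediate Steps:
N = -221
G(n, H) = -7 + n²/4
c(B, s) = 221*s (c(B, s) = -(-221)*s = 221*s)
1/c(G(17, k(0, -2)), D(17, 2)) = 1/(221*(-2)) = 1/(-442) = -1/442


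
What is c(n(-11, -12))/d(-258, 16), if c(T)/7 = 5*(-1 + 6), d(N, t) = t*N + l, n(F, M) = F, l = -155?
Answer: -175/4283 ≈ -0.040859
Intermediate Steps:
d(N, t) = -155 + N*t (d(N, t) = t*N - 155 = N*t - 155 = -155 + N*t)
c(T) = 175 (c(T) = 7*(5*(-1 + 6)) = 7*(5*5) = 7*25 = 175)
c(n(-11, -12))/d(-258, 16) = 175/(-155 - 258*16) = 175/(-155 - 4128) = 175/(-4283) = 175*(-1/4283) = -175/4283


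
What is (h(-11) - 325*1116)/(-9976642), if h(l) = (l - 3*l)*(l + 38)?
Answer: 181053/4988321 ≈ 0.036295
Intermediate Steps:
h(l) = -2*l*(38 + l) (h(l) = (-2*l)*(38 + l) = -2*l*(38 + l))
(h(-11) - 325*1116)/(-9976642) = (-2*(-11)*(38 - 11) - 325*1116)/(-9976642) = (-2*(-11)*27 - 362700)*(-1/9976642) = (594 - 362700)*(-1/9976642) = -362106*(-1/9976642) = 181053/4988321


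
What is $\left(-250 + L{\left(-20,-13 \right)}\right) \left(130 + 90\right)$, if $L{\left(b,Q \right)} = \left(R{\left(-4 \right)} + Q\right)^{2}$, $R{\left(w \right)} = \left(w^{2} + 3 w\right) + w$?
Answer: $-17820$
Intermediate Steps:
$R{\left(w \right)} = w^{2} + 4 w$
$L{\left(b,Q \right)} = Q^{2}$ ($L{\left(b,Q \right)} = \left(- 4 \left(4 - 4\right) + Q\right)^{2} = \left(\left(-4\right) 0 + Q\right)^{2} = \left(0 + Q\right)^{2} = Q^{2}$)
$\left(-250 + L{\left(-20,-13 \right)}\right) \left(130 + 90\right) = \left(-250 + \left(-13\right)^{2}\right) \left(130 + 90\right) = \left(-250 + 169\right) 220 = \left(-81\right) 220 = -17820$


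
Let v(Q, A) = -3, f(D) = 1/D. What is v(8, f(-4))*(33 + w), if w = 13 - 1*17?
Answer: -87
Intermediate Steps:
w = -4 (w = 13 - 17 = -4)
v(8, f(-4))*(33 + w) = -3*(33 - 4) = -3*29 = -87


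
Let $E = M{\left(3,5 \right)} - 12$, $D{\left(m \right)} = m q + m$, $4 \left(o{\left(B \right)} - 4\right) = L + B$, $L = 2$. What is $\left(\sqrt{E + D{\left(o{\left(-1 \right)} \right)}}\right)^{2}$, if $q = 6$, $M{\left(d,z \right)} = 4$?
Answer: $\frac{87}{4} \approx 21.75$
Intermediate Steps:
$o{\left(B \right)} = \frac{9}{2} + \frac{B}{4}$ ($o{\left(B \right)} = 4 + \frac{2 + B}{4} = 4 + \left(\frac{1}{2} + \frac{B}{4}\right) = \frac{9}{2} + \frac{B}{4}$)
$D{\left(m \right)} = 7 m$ ($D{\left(m \right)} = m 6 + m = 6 m + m = 7 m$)
$E = -8$ ($E = 4 - 12 = -8$)
$\left(\sqrt{E + D{\left(o{\left(-1 \right)} \right)}}\right)^{2} = \left(\sqrt{-8 + 7 \left(\frac{9}{2} + \frac{1}{4} \left(-1\right)\right)}\right)^{2} = \left(\sqrt{-8 + 7 \left(\frac{9}{2} - \frac{1}{4}\right)}\right)^{2} = \left(\sqrt{-8 + 7 \cdot \frac{17}{4}}\right)^{2} = \left(\sqrt{-8 + \frac{119}{4}}\right)^{2} = \left(\sqrt{\frac{87}{4}}\right)^{2} = \left(\frac{\sqrt{87}}{2}\right)^{2} = \frac{87}{4}$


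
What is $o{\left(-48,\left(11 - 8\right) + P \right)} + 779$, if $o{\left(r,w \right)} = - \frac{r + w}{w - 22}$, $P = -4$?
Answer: $\frac{17868}{23} \approx 776.87$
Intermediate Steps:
$o{\left(r,w \right)} = - \frac{r + w}{-22 + w}$
$o{\left(-48,\left(11 - 8\right) + P \right)} + 779 = \frac{\left(-1\right) \left(-48\right) - \left(\left(11 - 8\right) - 4\right)}{-22 + \left(\left(11 - 8\right) - 4\right)} + 779 = \frac{48 - \left(3 - 4\right)}{-22 + \left(3 - 4\right)} + 779 = \frac{48 - -1}{-22 - 1} + 779 = \frac{48 + 1}{-23} + 779 = \left(- \frac{1}{23}\right) 49 + 779 = - \frac{49}{23} + 779 = \frac{17868}{23}$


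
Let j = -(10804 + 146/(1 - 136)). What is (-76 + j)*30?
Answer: -2937308/9 ≈ -3.2637e+5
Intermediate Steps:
j = -1458394/135 (j = -146/(1/(74 + 1/(-135))) = -146/(1/(74 - 1/135)) = -146/(1/(9989/135)) = -146/135/9989 = -146*9989/135 = -1458394/135 ≈ -10803.)
(-76 + j)*30 = (-76 - 1458394/135)*30 = -1468654/135*30 = -2937308/9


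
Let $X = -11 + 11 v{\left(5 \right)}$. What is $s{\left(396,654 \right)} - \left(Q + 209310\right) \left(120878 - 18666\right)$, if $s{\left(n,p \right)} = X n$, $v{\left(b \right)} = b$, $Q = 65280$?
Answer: $-28066375656$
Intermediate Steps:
$X = 44$ ($X = -11 + 11 \cdot 5 = -11 + 55 = 44$)
$s{\left(n,p \right)} = 44 n$
$s{\left(396,654 \right)} - \left(Q + 209310\right) \left(120878 - 18666\right) = 44 \cdot 396 - \left(65280 + 209310\right) \left(120878 - 18666\right) = 17424 - 274590 \cdot 102212 = 17424 - 28066393080 = -28066375656$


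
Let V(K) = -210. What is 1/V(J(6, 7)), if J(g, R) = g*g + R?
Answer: -1/210 ≈ -0.0047619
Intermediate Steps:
J(g, R) = R + g² (J(g, R) = g² + R = R + g²)
1/V(J(6, 7)) = 1/(-210) = -1/210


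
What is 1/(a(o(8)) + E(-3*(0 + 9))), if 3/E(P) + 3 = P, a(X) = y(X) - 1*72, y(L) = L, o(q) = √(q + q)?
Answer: -10/681 ≈ -0.014684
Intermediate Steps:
o(q) = √2*√q (o(q) = √(2*q) = √2*√q)
a(X) = -72 + X (a(X) = X - 1*72 = X - 72 = -72 + X)
E(P) = 3/(-3 + P)
1/(a(o(8)) + E(-3*(0 + 9))) = 1/((-72 + √2*√8) + 3/(-3 - 3*(0 + 9))) = 1/((-72 + √2*(2*√2)) + 3/(-3 - 3*9)) = 1/((-72 + 4) + 3/(-3 - 27)) = 1/(-68 + 3/(-30)) = 1/(-68 + 3*(-1/30)) = 1/(-68 - ⅒) = 1/(-681/10) = -10/681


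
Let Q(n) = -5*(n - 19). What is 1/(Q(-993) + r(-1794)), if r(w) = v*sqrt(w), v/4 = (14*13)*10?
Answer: 11/206749420 - 91*I*sqrt(1794)/1188809165 ≈ 5.3205e-8 - 3.2422e-6*I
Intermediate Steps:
v = 7280 (v = 4*((14*13)*10) = 4*(182*10) = 4*1820 = 7280)
Q(n) = 95 - 5*n (Q(n) = -5*(-19 + n) = 95 - 5*n)
r(w) = 7280*sqrt(w)
1/(Q(-993) + r(-1794)) = 1/((95 - 5*(-993)) + 7280*sqrt(-1794)) = 1/((95 + 4965) + 7280*(I*sqrt(1794))) = 1/(5060 + 7280*I*sqrt(1794))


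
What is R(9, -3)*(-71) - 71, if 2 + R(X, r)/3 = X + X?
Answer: -3479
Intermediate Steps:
R(X, r) = -6 + 6*X (R(X, r) = -6 + 3*(X + X) = -6 + 3*(2*X) = -6 + 6*X)
R(9, -3)*(-71) - 71 = (-6 + 6*9)*(-71) - 71 = (-6 + 54)*(-71) - 71 = 48*(-71) - 71 = -3408 - 71 = -3479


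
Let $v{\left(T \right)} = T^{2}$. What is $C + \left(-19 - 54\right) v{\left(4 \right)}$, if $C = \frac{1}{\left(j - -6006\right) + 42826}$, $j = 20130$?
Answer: $- \frac{80547615}{68962} \approx -1168.0$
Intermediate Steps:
$C = \frac{1}{68962}$ ($C = \frac{1}{\left(20130 - -6006\right) + 42826} = \frac{1}{\left(20130 + 6006\right) + 42826} = \frac{1}{26136 + 42826} = \frac{1}{68962} \approx 1.4501 \cdot 10^{-5}$)
$C + \left(-19 - 54\right) v{\left(4 \right)} = \frac{1}{68962} + \left(-19 - 54\right) 4^{2} = \frac{1}{68962} - 1168 = - \frac{80547615}{68962}$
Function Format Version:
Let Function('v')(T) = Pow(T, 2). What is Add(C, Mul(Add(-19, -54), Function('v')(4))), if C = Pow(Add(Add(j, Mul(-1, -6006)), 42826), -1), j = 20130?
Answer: Rational(-80547615, 68962) ≈ -1168.0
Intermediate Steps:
C = Rational(1, 68962) (C = Pow(Add(Add(20130, Mul(-1, -6006)), 42826), -1) = Pow(Add(Add(20130, 6006), 42826), -1) = Pow(Add(26136, 42826), -1) = Pow(68962, -1) = Rational(1, 68962) ≈ 1.4501e-5)
Add(C, Mul(Add(-19, -54), Function('v')(4))) = Add(Rational(1, 68962), Mul(Add(-19, -54), Pow(4, 2))) = Add(Rational(1, 68962), Mul(-73, 16)) = Add(Rational(1, 68962), -1168) = Rational(-80547615, 68962)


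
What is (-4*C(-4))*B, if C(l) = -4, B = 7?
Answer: 112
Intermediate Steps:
(-4*C(-4))*B = -4*(-4)*7 = 16*7 = 112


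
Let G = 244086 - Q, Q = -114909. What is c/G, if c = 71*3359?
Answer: 238489/358995 ≈ 0.66432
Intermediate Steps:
G = 358995 (G = 244086 - 1*(-114909) = 244086 + 114909 = 358995)
c = 238489
c/G = 238489/358995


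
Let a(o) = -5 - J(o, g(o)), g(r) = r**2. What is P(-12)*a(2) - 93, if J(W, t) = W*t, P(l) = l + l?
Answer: 219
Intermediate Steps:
P(l) = 2*l
a(o) = -5 - o**3 (a(o) = -5 - o*o**2 = -5 - o**3)
P(-12)*a(2) - 93 = (2*(-12))*(-5 - 1*2**3) - 93 = -24*(-5 - 1*8) - 93 = -24*(-5 - 8) - 93 = -24*(-13) - 93 = 312 - 93 = 219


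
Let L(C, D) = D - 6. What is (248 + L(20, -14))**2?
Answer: 51984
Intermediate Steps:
L(C, D) = -6 + D
(248 + L(20, -14))**2 = (248 + (-6 - 14))**2 = (248 - 20)**2 = 228**2 = 51984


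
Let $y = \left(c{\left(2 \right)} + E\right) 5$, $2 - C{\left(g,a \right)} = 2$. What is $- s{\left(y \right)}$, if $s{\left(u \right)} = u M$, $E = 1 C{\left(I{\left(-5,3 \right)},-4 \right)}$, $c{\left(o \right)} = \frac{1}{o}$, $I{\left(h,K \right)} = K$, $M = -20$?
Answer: $50$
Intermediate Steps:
$C{\left(g,a \right)} = 0$ ($C{\left(g,a \right)} = 2 - 2 = 0$)
$E = 0$ ($E = 1 \cdot 0 = 0$)
$y = \frac{5}{2}$ ($y = \left(\frac{1}{2} + 0\right) 5 = \frac{1}{2} \cdot 5 = \frac{5}{2} \approx 2.5$)
$s{\left(u \right)} = - 20 u$ ($s{\left(u \right)} = u \left(-20\right) = - 20 u$)
$- s{\left(y \right)} = - \frac{\left(-20\right) 5}{2} = \left(-1\right) \left(-50\right) = 50$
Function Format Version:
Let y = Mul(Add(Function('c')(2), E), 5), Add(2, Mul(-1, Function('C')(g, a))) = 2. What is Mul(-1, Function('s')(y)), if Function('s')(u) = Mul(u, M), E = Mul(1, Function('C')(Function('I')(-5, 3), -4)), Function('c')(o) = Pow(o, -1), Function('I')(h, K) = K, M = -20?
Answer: 50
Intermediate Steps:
Function('C')(g, a) = 0 (Function('C')(g, a) = Add(2, Mul(-1, 2)) = Add(2, -2) = 0)
E = 0 (E = Mul(1, 0) = 0)
y = Rational(5, 2) (y = Mul(Add(Pow(2, -1), 0), 5) = Mul(Add(Rational(1, 2), 0), 5) = Mul(Rational(1, 2), 5) = Rational(5, 2) ≈ 2.5000)
Function('s')(u) = Mul(-20, u) (Function('s')(u) = Mul(u, -20) = Mul(-20, u))
Mul(-1, Function('s')(y)) = Mul(-1, Mul(-20, Rational(5, 2))) = Mul(-1, -50) = 50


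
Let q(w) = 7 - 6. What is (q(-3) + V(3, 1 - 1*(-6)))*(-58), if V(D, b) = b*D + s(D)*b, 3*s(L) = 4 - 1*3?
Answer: -4234/3 ≈ -1411.3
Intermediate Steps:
q(w) = 1
s(L) = ⅓ (s(L) = (4 - 1*3)/3 = (4 - 3)/3 = (⅓)*1 = ⅓)
V(D, b) = b/3 + D*b (V(D, b) = b*D + b/3 = D*b + b/3 = b/3 + D*b)
(q(-3) + V(3, 1 - 1*(-6)))*(-58) = (1 + (1 - 1*(-6))*(⅓ + 3))*(-58) = (1 + (1 + 6)*(10/3))*(-58) = (1 + 7*(10/3))*(-58) = (1 + 70/3)*(-58) = (73/3)*(-58) = -4234/3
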